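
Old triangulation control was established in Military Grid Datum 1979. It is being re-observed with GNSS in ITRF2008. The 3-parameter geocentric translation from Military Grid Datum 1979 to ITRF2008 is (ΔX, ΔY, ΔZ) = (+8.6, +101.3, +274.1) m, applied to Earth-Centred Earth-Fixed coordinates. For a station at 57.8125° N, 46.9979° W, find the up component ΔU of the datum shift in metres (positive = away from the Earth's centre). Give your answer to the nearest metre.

The local up (radial) axis is (cos φ cos λ, cos φ sin λ, sin φ), giving ΔU = 3.124 − 39.464 + 231.973 = 195.63 m.

ΔU = 196 m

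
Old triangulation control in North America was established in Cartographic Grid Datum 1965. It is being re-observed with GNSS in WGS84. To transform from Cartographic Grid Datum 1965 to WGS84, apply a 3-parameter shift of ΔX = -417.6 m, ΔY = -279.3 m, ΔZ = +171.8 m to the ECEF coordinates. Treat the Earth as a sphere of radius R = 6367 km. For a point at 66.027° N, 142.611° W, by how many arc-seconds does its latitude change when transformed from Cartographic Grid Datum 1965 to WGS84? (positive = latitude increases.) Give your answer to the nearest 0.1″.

sin φ = 0.913737, cos φ = 0.406306, sin λ = -0.607223, cos λ = -0.794531.
North component: ΔN = −sin φ cos λ·ΔX − sin φ sin λ·ΔY + cos φ·ΔZ = −(0.913737)(-0.794531)(-417.6) − (0.913737)(-0.607223)(-279.3) + (0.406306)(171.8) = -388.34 m.
1° of latitude spans πR/180 = 111125 m, so Δφ = -388.34 / 111125 × 3600 = -12.581″.

Δφ = -12.6″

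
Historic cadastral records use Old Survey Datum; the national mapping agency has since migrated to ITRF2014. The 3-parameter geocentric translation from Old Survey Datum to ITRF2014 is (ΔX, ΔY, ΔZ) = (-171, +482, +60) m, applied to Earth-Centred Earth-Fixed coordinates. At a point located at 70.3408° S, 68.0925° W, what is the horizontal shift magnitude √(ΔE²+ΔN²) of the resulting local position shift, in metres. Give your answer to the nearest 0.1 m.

461.5 m

At φ = -70.3408°, λ = -68.0925°: sin φ = -0.941710, cos φ = 0.336425, sin λ = -0.927787, cos λ = 0.373109.
ΔE = −sin λ·ΔX + cos λ·ΔY = −(-0.927787)·(-171) + (0.373109)·(482) = 21.19 m.
ΔN = −sin φ cos λ·ΔX − sin φ sin λ·ΔY + cos φ·ΔZ = −(-0.941710)(0.373109)(-171) − (-0.941710)(-0.927787)(482) + (0.336425)(60) = -461.02 m.
Horizontal magnitude = √(ΔE² + ΔN²) = √(21.19² + (-461.02)²) = 461.51 m.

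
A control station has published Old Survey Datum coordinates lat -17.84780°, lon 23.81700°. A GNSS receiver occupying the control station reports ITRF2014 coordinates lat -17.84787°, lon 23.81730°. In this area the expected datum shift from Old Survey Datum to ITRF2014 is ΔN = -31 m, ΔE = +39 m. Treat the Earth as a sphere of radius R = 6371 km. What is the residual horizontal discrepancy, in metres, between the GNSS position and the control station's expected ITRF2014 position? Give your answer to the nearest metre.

24 m

Observed coordinate differences: Δφ = -0.00007°, Δλ = +0.00030°.
Converting to metres (1° lat = 111195 m, cos φ = 0.951874): observed ΔN = -7.8 m, observed ΔE = 31.8 m.
Subtracting the expected shift leaves a residual of -7.8 − (-31) = 23.2 m north and 31.8 − (39) = -7.2 m east.
Residual distance = √(23.2² + (-7.2)²) = 24.3 m.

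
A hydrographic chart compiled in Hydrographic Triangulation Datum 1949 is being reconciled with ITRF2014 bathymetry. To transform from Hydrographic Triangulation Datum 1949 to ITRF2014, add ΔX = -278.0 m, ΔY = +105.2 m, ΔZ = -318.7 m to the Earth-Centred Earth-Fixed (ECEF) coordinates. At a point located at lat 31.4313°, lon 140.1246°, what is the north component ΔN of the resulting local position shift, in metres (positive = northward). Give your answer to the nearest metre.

ΔN = -418 m

The local north axis is (−sin φ cos λ, −sin φ sin λ, cos φ), giving ΔN = -111.256 − 35.171 − 271.936 = -418.36 m.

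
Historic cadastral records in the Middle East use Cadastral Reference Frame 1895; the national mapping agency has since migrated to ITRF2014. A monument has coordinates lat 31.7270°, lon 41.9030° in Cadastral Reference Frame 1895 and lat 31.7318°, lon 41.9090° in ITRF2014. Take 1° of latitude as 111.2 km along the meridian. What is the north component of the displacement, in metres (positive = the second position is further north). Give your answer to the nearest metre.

ΔN = 534 m

Δφ = 31.7318° − 31.7270° = +0.0048°; Δλ = 41.9090° − 41.9030° = +0.0060°.
ΔN = Δφ × 111200 = 533.8 m; ΔE = Δλ × 111200 × cos(31.7270°) = +0.0060 × 111200 × 0.850563 = 567.5 m.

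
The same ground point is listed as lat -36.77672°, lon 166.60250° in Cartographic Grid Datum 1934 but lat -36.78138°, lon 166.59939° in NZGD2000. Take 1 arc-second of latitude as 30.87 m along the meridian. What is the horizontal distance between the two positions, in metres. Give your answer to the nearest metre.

587 m

Δφ = -36.78138° − -36.77672° = -0.00466°; Δλ = 166.59939° − 166.60250° = -0.00311°.
1° of latitude = 3600 × 30.87 = 111132 m.
ΔN = Δφ × 111132 = -517.9 m; ΔE = Δλ × 111132 × cos(-36.77672°) = -0.00311 × 111132 × 0.800975 = -276.8 m.
Distance = √(ΔE² + ΔN²) = √((-276.8)² + (-517.9)²) = 587.2 m.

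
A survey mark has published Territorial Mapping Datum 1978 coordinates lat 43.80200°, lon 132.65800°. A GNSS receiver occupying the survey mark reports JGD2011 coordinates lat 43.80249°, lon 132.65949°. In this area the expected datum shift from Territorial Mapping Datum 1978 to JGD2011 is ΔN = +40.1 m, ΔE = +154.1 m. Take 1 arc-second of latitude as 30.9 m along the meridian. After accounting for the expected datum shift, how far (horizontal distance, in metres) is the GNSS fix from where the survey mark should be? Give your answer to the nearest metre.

Observed coordinate differences: Δφ = +0.00049°, Δλ = +0.00149°.
Converting to metres (1° lat = 111240 m, cos φ = 0.721736): observed ΔN = 54.5 m, observed ΔE = 119.6 m.
Subtracting the expected shift leaves a residual of 54.5 − (40.1) = 14.4 m north and 119.6 − (154.1) = -34.5 m east.
Residual distance = √(14.4² + (-34.5)²) = 37.4 m.

37 m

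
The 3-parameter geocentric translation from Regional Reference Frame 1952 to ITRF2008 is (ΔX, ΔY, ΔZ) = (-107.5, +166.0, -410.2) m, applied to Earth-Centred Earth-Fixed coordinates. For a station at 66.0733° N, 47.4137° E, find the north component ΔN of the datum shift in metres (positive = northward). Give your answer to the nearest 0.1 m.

ΔN = -211.6 m

The local north axis is (−sin φ cos λ, −sin φ sin λ, cos φ), giving ΔN = 66.494 − 111.716 − 166.364 = -211.59 m.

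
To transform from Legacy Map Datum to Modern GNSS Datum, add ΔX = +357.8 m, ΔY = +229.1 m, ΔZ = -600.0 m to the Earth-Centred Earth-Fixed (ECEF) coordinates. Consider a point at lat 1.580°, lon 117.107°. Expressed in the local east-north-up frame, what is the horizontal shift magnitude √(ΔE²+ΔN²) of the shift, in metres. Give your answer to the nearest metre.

The local east axis at (φ, λ) is (−sin λ, cos λ, 0), so ΔE = −sin(117.107°)·357.8 + cos(117.107°)·229.1 = -422.89 m.
The local north axis is (−sin φ cos λ, −sin φ sin λ, cos φ), giving ΔN = 4.495 − 5.623 − 599.772 = -600.90 m.
Horizontal magnitude = √(ΔE² + ΔN²) = √((-422.89)² + (-600.90)²) = 734.79 m.

735 m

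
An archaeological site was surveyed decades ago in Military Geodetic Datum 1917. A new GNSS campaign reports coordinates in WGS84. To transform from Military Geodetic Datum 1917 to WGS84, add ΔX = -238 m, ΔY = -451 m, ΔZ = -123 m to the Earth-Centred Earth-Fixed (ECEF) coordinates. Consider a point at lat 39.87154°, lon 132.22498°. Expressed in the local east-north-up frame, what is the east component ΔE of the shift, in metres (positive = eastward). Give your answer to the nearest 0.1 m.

ΔE = 479.3 m

The local east axis at (φ, λ) is (−sin λ, cos λ, 0), so ΔE = −sin(132.22498°)·(-238) + cos(132.22498°)·(-451) = 479.33 m.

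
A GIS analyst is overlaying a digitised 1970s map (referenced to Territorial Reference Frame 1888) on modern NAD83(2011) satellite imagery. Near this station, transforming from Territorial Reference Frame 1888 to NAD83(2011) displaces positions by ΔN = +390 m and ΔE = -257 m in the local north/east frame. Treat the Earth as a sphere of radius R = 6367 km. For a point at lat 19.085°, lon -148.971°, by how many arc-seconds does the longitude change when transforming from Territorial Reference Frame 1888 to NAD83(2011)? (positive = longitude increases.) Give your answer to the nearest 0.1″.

At latitude 19.085°, cos φ = 0.945035.
One radian of longitude at latitude φ spans R cos φ, so Δλ = ΔE / (R cos φ) = -257.0 / (6367000 × 0.945035) = -4.2712e-05 rad = -8.810″.

Δλ = -8.8″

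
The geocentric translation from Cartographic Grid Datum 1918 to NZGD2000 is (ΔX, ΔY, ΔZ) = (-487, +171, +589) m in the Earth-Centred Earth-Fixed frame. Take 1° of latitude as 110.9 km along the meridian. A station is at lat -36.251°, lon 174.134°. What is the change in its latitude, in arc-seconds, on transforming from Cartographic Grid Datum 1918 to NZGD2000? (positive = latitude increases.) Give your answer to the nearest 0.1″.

Δφ = 25.1″

sin φ = -0.591324, cos φ = 0.806434, sin λ = 0.102202, cos λ = -0.994764.
North component: ΔN = −sin φ cos λ·ΔX − sin φ sin λ·ΔY + cos φ·ΔZ = −(-0.591324)(-0.994764)(-487) − (-0.591324)(0.102202)(171) + (0.806434)(589) = 771.79 m.
1° of latitude spans 110900 m, so Δφ = 771.79 / 110900 × 3600 = 25.054″.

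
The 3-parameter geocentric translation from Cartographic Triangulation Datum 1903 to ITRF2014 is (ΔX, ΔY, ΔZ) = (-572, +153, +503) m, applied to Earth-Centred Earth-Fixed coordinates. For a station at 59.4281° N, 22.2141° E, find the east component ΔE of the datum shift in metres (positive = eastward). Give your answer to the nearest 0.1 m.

At φ = 59.4281°, λ = 22.2141°: sin φ = 0.860992, cos φ = 0.508619, sin λ = 0.378069, cos λ = 0.925778.
ΔE = −sin λ·ΔX + cos λ·ΔY = −(0.378069)·(-572) + (0.925778)·(153) = 357.90 m.

ΔE = 357.9 m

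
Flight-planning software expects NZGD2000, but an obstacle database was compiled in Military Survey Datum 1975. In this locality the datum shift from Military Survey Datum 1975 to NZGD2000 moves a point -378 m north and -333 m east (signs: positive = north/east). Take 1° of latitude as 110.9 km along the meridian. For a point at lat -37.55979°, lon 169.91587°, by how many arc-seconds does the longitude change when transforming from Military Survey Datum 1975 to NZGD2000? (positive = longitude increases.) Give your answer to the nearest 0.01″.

Δλ = -13.64″

At latitude -37.55979°, cos φ = 0.792718.
1° of longitude at this latitude = 110.9 × cos φ = 87.91 km, so Δλ = -333.0 / 87912.4 = -0.0037879° = -13.636″.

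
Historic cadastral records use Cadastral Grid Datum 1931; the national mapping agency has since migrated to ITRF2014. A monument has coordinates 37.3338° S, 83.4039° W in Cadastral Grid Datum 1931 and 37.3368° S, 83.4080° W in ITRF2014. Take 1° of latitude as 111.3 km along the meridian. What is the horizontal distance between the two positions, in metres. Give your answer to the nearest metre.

493 m

Δφ = -37.3368° − -37.3338° = -0.0030°; Δλ = -83.4080° − -83.4039° = -0.0041°.
ΔN = Δφ × 111300 = -333.9 m; ΔE = Δλ × 111300 × cos(-37.3338°) = -0.0041 × 111300 × 0.795116 = -362.8 m.
Distance = √(ΔE² + ΔN²) = √((-362.8)² + (-333.9)²) = 493.1 m.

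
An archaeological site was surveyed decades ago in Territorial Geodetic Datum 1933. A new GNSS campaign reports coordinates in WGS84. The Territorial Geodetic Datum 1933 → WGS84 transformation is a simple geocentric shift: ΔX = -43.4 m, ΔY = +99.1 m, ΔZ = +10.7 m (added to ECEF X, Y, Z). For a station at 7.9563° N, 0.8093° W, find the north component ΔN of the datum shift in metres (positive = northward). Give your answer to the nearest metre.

At φ = 7.9563°, λ = -0.8093°: sin φ = 0.138418, cos φ = 0.990374, sin λ = -0.014124, cos λ = 0.999900.
ΔN = −sin φ cos λ·ΔX − sin φ sin λ·ΔY + cos φ·ΔZ = −(0.138418)(0.999900)(-43.4) − (0.138418)(-0.014124)(99.1) + (0.990374)(10.7) = 16.80 m.

ΔN = 17 m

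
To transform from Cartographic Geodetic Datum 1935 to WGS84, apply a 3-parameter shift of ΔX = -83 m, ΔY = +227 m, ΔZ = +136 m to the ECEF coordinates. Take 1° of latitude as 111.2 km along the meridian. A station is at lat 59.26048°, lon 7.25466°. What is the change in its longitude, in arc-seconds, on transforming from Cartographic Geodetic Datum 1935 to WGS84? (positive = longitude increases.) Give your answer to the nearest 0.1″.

Δλ = 14.9″

sin φ = 0.859500, cos φ = 0.511136, sin λ = 0.126280, cos λ = 0.991995.
East component: ΔE = −sin λ·ΔX + cos λ·ΔY = −(0.126280)(-83) + (0.991995)(227) = 235.66 m.
1° of latitude spans 111200 m; at latitude φ, 1° of longitude spans that × cos φ = 56838.3 m, so Δλ = 235.66 / 56838.3 × 3600 = 14.926″.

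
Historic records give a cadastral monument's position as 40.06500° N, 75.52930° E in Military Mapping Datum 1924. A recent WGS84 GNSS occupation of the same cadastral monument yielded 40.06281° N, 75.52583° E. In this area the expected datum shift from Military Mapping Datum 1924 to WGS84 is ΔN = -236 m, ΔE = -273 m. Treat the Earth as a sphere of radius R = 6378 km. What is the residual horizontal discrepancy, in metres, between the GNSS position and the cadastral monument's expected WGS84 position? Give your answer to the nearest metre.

24 m

Observed coordinate differences: Δφ = -0.00219°, Δλ = -0.00347°.
Converting to metres (1° lat = 111317 m, cos φ = 0.765315): observed ΔN = -243.8 m, observed ΔE = -295.6 m.
Subtracting the expected shift leaves a residual of -243.8 − (-236) = -7.8 m north and -295.6 − (-273) = -22.6 m east.
Residual distance = √((-7.8)² + (-22.6)²) = 23.9 m.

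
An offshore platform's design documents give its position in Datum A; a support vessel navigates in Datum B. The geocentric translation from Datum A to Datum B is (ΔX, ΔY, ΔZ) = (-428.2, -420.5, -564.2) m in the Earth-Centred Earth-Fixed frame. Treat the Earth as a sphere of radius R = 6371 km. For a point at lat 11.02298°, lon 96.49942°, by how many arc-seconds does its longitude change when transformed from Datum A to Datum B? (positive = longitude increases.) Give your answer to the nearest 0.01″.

Δλ = 15.60″

sin φ = 0.191203, cos φ = 0.981551, sin λ = 0.993573, cos λ = -0.113193.
East component: ΔE = −sin λ·ΔX + cos λ·ΔY = −(0.993573)(-428.2) + (-0.113193)(-420.5) = 473.05 m.
1° of latitude spans πR/180 = 111195 m; at latitude φ, 1° of longitude spans that × cos φ = 109143.4 m, so Δλ = 473.05 / 109143.4 × 3600 = 15.603″.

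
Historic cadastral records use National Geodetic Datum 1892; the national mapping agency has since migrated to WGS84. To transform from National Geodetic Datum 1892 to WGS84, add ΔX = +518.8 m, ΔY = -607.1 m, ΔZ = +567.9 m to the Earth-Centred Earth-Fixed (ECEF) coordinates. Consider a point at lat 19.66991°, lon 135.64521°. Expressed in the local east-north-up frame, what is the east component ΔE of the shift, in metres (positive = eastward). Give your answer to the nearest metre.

The local east axis at (φ, λ) is (−sin λ, cos λ, 0), so ΔE = −sin(135.64521°)·518.8 + cos(135.64521°)·(-607.1) = 71.40 m.

ΔE = 71 m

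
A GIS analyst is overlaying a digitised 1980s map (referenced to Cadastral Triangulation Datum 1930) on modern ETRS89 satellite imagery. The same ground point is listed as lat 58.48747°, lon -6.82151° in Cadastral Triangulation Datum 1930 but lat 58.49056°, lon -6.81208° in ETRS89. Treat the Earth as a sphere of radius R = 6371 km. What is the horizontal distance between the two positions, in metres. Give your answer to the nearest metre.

647 m

Δφ = 58.49056° − 58.48747° = +0.00309°; Δλ = -6.81208° − -6.82151° = +0.00943°.
1° along a meridian = πR/180 = 111195 m.
ΔN = Δφ × 111195 = 343.6 m; ΔE = Δλ × 111195 × cos(58.48747°) = +0.00943 × 111195 × 0.522685 = 548.1 m.
Distance = √(ΔE² + ΔN²) = √(548.1² + 343.6²) = 646.9 m.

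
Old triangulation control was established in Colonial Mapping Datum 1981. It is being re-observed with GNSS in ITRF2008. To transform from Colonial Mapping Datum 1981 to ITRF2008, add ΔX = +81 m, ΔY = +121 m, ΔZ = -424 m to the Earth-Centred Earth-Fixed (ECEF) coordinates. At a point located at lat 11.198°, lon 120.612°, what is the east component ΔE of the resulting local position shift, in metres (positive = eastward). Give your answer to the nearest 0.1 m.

ΔE = -131.3 m

The local east axis at (φ, λ) is (−sin λ, cos λ, 0), so ΔE = −sin(120.612°)·81 + cos(120.612°)·121 = -131.33 m.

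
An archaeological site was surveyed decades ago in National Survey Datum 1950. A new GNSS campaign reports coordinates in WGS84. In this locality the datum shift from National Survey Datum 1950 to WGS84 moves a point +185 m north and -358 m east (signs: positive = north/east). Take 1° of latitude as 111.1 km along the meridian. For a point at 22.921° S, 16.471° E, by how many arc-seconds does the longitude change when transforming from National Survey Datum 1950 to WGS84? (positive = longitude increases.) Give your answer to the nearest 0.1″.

Δλ = -12.6″

At latitude -22.921°, cos φ = 0.921043.
1° of longitude at this latitude = 111.1 × cos φ = 102.33 km, so Δλ = -358.0 / 102327.8 = -0.0034986° = -12.595″.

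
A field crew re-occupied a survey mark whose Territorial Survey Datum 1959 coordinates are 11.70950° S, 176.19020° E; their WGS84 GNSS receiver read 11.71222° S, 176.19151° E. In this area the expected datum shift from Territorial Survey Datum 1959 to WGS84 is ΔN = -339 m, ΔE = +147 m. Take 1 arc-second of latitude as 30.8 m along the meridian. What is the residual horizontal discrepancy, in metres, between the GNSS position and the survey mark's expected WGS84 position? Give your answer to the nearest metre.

Observed coordinate differences: Δφ = -0.00272°, Δλ = +0.00131°.
Converting to metres (1° lat = 110880 m, cos φ = 0.979189): observed ΔN = -301.6 m, observed ΔE = 142.2 m.
Subtracting the expected shift leaves a residual of -301.6 − (-339) = 37.4 m north and 142.2 − (147) = -4.8 m east.
Residual distance = √(37.4² + (-4.8)²) = 37.7 m.

38 m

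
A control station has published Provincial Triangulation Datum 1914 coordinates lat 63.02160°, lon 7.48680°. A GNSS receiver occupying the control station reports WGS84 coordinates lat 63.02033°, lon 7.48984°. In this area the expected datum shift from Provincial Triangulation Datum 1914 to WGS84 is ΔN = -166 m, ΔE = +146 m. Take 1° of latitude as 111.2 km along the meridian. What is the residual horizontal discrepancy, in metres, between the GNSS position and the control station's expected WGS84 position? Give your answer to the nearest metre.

26 m

Observed coordinate differences: Δφ = -0.00127°, Δλ = +0.00304°.
Converting to metres (1° lat = 111200 m, cos φ = 0.453655): observed ΔN = -141.2 m, observed ΔE = 153.4 m.
Subtracting the expected shift leaves a residual of -141.2 − (-166) = 24.8 m north and 153.4 − (146) = 7.4 m east.
Residual distance = √(24.8² + 7.4²) = 25.8 m.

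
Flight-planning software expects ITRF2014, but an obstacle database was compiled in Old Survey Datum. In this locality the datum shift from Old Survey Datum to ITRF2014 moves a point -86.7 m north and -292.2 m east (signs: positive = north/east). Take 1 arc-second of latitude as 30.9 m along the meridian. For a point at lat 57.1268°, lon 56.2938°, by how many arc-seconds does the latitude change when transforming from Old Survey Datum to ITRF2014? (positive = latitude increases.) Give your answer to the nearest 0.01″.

1″ of latitude = 30.90 m, so Δφ = -86.7 / 30.90 = -2.806″.

Δφ = -2.81″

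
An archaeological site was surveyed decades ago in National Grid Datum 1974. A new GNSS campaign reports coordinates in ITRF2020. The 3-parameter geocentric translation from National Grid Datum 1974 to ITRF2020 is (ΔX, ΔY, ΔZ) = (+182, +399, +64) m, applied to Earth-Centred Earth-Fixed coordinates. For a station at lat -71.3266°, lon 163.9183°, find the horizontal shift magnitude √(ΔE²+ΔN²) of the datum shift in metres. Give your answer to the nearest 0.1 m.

435.7 m

At φ = -71.3266°, λ = 163.9183°: sin φ = -0.947359, cos φ = 0.320173, sin λ = 0.277008, cos λ = -0.960868.
ΔE = −sin λ·ΔX + cos λ·ΔY = −(0.277008)·(182) + (-0.960868)·(399) = -433.80 m.
ΔN = −sin φ cos λ·ΔX − sin φ sin λ·ΔY + cos φ·ΔZ = −(-0.947359)(-0.960868)(182) − (-0.947359)(0.277008)(399) + (0.320173)(64) = -40.47 m.
Horizontal magnitude = √(ΔE² + ΔN²) = √((-433.80)² + (-40.47)²) = 435.69 m.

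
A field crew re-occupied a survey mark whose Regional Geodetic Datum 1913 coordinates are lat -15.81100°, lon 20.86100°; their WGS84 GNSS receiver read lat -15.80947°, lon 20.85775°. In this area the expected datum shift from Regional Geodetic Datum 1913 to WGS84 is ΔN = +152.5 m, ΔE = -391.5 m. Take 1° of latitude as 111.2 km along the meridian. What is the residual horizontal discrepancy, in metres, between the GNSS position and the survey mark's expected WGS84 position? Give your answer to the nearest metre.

Observed coordinate differences: Δφ = +0.00153°, Δλ = -0.00325°.
Converting to metres (1° lat = 111200 m, cos φ = 0.962166): observed ΔN = 170.1 m, observed ΔE = -347.7 m.
Subtracting the expected shift leaves a residual of 170.1 − (152.5) = 17.6 m north and -347.7 − (-391.5) = 43.8 m east.
Residual distance = √(17.6² + 43.8²) = 47.2 m.

47 m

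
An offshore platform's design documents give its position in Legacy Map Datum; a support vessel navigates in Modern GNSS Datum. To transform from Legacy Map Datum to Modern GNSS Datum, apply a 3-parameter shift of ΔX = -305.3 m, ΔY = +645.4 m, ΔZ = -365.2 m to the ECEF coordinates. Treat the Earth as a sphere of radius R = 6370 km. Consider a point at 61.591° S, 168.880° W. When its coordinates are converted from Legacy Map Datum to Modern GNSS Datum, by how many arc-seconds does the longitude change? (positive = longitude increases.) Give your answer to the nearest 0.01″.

Δλ = -47.11″

sin φ = -0.879574, cos φ = 0.475762, sin λ = -0.192864, cos λ = -0.981225.
East component: ΔE = −sin λ·ΔX + cos λ·ΔY = −(-0.192864)(-305.3) + (-0.981225)(645.4) = -692.16 m.
1° of latitude spans πR/180 = 111177 m; at latitude φ, 1° of longitude spans that × cos φ = 52894.1 m, so Δλ = -692.16 / 52894.1 × 3600 = -47.109″.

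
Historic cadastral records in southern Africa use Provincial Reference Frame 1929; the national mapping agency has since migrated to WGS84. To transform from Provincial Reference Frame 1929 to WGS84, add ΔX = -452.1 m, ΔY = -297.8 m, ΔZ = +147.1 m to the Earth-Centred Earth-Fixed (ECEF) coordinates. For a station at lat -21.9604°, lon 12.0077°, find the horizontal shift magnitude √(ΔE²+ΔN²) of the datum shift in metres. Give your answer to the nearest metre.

204 m

At φ = -21.9604°, λ = 12.0077°: sin φ = -0.373966, cos φ = 0.927443, sin λ = 0.208043, cos λ = 0.978120.
ΔE = −sin λ·ΔX + cos λ·ΔY = −(0.208043)·(-452.1) + (0.978120)·(-297.8) = -197.23 m.
ΔN = −sin φ cos λ·ΔX − sin φ sin λ·ΔY + cos φ·ΔZ = −(-0.373966)(0.978120)(-452.1) − (-0.373966)(0.208043)(-297.8) + (0.927443)(147.1) = -52.11 m.
Horizontal magnitude = √(ΔE² + ΔN²) = √((-197.23)² + (-52.11)²) = 204.00 m.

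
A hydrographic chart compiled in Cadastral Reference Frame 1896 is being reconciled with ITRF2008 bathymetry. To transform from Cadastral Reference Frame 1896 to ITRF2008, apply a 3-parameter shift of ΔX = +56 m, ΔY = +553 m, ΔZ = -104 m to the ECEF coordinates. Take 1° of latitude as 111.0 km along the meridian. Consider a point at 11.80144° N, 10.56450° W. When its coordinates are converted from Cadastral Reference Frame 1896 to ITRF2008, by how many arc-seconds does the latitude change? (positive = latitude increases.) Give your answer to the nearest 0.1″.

sin φ = 0.204521, cos φ = 0.978862, sin λ = -0.183342, cos λ = 0.983049.
North component: ΔN = −sin φ cos λ·ΔX − sin φ sin λ·ΔY + cos φ·ΔZ = −(0.204521)(0.983049)(56) − (0.204521)(-0.183342)(553) + (0.978862)(-104) = -92.32 m.
1° of latitude spans 111000 m, so Δφ = -92.32 / 111000 × 3600 = -2.994″.

Δφ = -3.0″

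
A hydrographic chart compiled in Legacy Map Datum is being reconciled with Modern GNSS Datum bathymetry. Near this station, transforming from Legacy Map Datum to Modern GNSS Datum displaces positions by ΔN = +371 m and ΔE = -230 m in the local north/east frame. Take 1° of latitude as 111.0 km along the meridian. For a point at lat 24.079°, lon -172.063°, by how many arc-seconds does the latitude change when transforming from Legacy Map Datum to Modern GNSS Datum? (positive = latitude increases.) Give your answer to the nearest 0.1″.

Δφ = 12.0″

1° of latitude = 111.0 km, so Δφ = 371.0 / 111000 = 0.0033423° = 12.032″.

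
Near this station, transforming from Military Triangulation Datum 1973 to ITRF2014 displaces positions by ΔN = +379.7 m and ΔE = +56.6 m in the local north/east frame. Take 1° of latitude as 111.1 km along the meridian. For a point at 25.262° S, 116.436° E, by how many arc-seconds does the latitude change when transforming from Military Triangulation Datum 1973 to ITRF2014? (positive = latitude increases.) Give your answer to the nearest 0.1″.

1° of latitude = 111.1 km, so Δφ = 379.7 / 111100 = 0.0034176° = 12.304″.

Δφ = 12.3″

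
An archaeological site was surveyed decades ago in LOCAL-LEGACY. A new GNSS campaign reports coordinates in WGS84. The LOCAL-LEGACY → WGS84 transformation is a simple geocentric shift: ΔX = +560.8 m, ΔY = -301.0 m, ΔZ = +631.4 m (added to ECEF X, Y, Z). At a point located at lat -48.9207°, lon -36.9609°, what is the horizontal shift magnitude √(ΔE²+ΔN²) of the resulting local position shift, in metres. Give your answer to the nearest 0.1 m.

The local east axis at (φ, λ) is (−sin λ, cos λ, 0), so ΔE = −sin(-36.9609°)·560.8 + cos(-36.9609°)·(-301.0) = 96.68 m.
The local north axis is (−sin φ cos λ, −sin φ sin λ, cos φ), giving ΔN = 337.782 + 136.425 + 414.895 = 889.10 m.
Horizontal magnitude = √(ΔE² + ΔN²) = √(96.68² + 889.10²) = 894.34 m.

894.3 m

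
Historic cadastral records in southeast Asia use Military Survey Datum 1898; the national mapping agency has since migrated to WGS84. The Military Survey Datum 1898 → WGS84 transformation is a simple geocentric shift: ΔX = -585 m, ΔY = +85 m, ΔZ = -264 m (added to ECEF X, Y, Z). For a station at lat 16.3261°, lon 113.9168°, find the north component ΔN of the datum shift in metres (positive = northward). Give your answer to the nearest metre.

At φ = 16.3261°, λ = 113.9168°: sin φ = 0.281104, cos φ = 0.959677, sin λ = 0.914135, cos λ = -0.405410.
ΔN = −sin φ cos λ·ΔX − sin φ sin λ·ΔY + cos φ·ΔZ = −(0.281104)(-0.405410)(-585) − (0.281104)(0.914135)(85) + (0.959677)(-264) = -341.86 m.

ΔN = -342 m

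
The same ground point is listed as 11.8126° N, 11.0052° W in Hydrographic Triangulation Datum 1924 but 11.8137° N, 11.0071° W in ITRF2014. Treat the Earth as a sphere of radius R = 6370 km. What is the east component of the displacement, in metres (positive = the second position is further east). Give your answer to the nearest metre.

Δφ = 11.8137° − 11.8126° = +0.0011°; Δλ = -11.0071° − -11.0052° = -0.0019°.
1° along a meridian = πR/180 = 111177 m.
ΔN = Δφ × 111177 = 122.3 m; ΔE = Δλ × 111177 × cos(11.8126°) = -0.0019 × 111177 × 0.978822 = -206.8 m.

ΔE = -207 m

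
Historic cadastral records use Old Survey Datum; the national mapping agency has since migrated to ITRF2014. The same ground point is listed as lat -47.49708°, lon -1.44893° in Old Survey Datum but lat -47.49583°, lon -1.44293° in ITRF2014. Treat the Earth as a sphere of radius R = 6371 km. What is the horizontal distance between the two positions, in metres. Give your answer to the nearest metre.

472 m

Δφ = -47.49583° − -47.49708° = +0.00125°; Δλ = -1.44293° − -1.44893° = +0.00600°.
1° along a meridian = πR/180 = 111195 m.
ΔN = Δφ × 111195 = 139.0 m; ΔE = Δλ × 111195 × cos(-47.49708°) = +0.00600 × 111195 × 0.675628 = 450.8 m.
Distance = √(ΔE² + ΔN²) = √(450.8² + 139.0²) = 471.7 m.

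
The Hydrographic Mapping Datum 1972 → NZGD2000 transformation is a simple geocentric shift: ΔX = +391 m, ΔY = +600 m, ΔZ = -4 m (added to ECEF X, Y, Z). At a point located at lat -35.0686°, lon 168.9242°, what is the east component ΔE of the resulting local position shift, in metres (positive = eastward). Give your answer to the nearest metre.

At φ = -35.0686°, λ = 168.9242°: sin φ = -0.574557, cos φ = 0.818465, sin λ = 0.192107, cos λ = -0.981374.
ΔE = −sin λ·ΔX + cos λ·ΔY = −(0.192107)·(391) + (-0.981374)·(600) = -663.94 m.

ΔE = -664 m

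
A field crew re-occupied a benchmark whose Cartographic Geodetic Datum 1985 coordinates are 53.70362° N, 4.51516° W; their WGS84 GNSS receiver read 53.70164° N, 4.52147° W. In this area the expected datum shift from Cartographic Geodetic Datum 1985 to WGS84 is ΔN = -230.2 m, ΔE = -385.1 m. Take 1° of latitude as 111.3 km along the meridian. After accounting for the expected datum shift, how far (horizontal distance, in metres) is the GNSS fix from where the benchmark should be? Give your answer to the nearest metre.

32 m

Observed coordinate differences: Δφ = -0.00198°, Δλ = -0.00631°.
Converting to metres (1° lat = 111300 m, cos φ = 0.591962): observed ΔN = -220.4 m, observed ΔE = -415.7 m.
Subtracting the expected shift leaves a residual of -220.4 − (-230.2) = 9.8 m north and -415.7 − (-385.1) = -30.6 m east.
Residual distance = √(9.8² + (-30.6)²) = 32.2 m.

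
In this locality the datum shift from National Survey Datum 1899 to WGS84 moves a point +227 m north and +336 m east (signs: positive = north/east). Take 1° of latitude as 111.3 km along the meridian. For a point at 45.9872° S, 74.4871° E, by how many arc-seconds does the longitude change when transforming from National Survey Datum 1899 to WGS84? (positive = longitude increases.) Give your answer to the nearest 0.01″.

Δλ = 15.64″

At latitude -45.9872°, cos φ = 0.694819.
1° of longitude at this latitude = 111.3 × cos φ = 77.33 km, so Δλ = 336.0 / 77333.4 = 0.0043448° = 15.641″.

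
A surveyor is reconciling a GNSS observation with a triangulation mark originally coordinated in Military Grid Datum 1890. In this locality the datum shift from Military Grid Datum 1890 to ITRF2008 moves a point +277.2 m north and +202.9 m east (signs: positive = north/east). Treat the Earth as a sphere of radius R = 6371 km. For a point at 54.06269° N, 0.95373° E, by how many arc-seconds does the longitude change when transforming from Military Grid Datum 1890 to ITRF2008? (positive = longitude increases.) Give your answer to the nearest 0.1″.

At latitude 54.06269°, cos φ = 0.586900.
One radian of longitude at latitude φ spans R cos φ, so Δλ = ΔE / (R cos φ) = 202.9 / (6371000 × 0.586900) = 5.4264e-05 rad = 11.193″.

Δλ = 11.2″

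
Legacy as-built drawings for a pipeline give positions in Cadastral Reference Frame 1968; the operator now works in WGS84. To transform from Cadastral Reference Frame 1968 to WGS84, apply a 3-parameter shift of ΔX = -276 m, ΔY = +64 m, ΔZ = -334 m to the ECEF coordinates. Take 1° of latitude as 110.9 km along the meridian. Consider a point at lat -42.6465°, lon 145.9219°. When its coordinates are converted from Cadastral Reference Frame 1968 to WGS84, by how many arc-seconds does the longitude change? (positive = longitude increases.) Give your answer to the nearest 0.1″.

sin φ = -0.677473, cos φ = 0.735548, sin λ = 0.560322, cos λ = -0.828275.
East component: ΔE = −sin λ·ΔX + cos λ·ΔY = −(0.560322)(-276) + (-0.828275)(64) = 101.64 m.
1° of latitude spans 110900 m; at latitude φ, 1° of longitude spans that × cos φ = 81572.2 m, so Δλ = 101.64 / 81572.2 × 3600 = 4.486″.

Δλ = 4.5″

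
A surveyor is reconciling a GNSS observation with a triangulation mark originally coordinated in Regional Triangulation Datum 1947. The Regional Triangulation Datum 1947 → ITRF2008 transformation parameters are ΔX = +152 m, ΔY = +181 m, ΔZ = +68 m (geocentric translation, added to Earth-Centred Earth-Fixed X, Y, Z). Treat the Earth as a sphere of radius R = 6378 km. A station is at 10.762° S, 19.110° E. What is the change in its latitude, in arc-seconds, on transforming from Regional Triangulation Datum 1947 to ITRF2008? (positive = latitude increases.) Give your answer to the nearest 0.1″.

Δφ = 3.4″

sin φ = -0.186730, cos φ = 0.982411, sin λ = 0.327383, cos λ = 0.944892.
North component: ΔN = −sin φ cos λ·ΔX − sin φ sin λ·ΔY + cos φ·ΔZ = −(-0.186730)(0.944892)(152) − (-0.186730)(0.327383)(181) + (0.982411)(68) = 104.69 m.
1° of latitude spans πR/180 = 111317 m, so Δφ = 104.69 / 111317 × 3600 = 3.386″.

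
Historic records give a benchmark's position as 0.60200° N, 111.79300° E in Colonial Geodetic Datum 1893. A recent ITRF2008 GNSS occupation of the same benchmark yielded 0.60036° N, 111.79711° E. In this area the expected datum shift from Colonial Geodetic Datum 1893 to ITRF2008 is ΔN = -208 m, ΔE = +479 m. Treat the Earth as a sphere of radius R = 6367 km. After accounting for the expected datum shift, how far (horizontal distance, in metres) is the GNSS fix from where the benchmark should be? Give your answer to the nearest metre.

34 m

Observed coordinate differences: Δφ = -0.00164°, Δλ = +0.00411°.
Converting to metres (1° lat = 111125 m, cos φ = 0.999945): observed ΔN = -182.2 m, observed ΔE = 456.7 m.
Subtracting the expected shift leaves a residual of -182.2 − (-208) = 25.8 m north and 456.7 − (479) = -22.3 m east.
Residual distance = √(25.8² + (-22.3)²) = 34.1 m.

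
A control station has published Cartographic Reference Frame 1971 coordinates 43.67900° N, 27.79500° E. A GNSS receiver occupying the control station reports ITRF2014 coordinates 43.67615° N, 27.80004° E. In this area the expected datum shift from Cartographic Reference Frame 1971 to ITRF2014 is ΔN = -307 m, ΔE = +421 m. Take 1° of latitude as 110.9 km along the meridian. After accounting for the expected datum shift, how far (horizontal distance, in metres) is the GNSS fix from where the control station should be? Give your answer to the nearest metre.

19 m

Observed coordinate differences: Δφ = -0.00285°, Δλ = +0.00504°.
Converting to metres (1° lat = 110900 m, cos φ = 0.723220): observed ΔN = -316.1 m, observed ΔE = 404.2 m.
Subtracting the expected shift leaves a residual of -316.1 − (-307) = -9.1 m north and 404.2 − (421) = -16.8 m east.
Residual distance = √((-9.1)² + (-16.8)²) = 19.1 m.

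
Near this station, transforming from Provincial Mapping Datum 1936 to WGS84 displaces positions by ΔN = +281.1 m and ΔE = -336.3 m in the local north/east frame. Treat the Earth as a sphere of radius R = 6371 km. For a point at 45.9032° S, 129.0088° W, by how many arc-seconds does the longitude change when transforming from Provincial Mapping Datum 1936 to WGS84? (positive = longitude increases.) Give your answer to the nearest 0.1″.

Δλ = -15.6″

At latitude -45.9032°, cos φ = 0.695873.
One radian of longitude at latitude φ spans R cos φ, so Δλ = ΔE / (R cos φ) = -336.3 / (6371000 × 0.695873) = -7.5856e-05 rad = -15.646″.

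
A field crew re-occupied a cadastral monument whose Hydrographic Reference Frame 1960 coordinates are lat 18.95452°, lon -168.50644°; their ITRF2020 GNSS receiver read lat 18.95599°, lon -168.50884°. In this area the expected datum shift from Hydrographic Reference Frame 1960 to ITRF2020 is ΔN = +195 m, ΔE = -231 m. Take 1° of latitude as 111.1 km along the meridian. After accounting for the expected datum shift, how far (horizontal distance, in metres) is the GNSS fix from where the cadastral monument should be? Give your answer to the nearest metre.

38 m

Observed coordinate differences: Δφ = +0.00147°, Δλ = -0.00240°.
Converting to metres (1° lat = 111100 m, cos φ = 0.945777): observed ΔN = 163.3 m, observed ΔE = -252.2 m.
Subtracting the expected shift leaves a residual of 163.3 − (195) = -31.7 m north and -252.2 − (-231) = -21.2 m east.
Residual distance = √((-31.7)² + (-21.2)²) = 38.1 m.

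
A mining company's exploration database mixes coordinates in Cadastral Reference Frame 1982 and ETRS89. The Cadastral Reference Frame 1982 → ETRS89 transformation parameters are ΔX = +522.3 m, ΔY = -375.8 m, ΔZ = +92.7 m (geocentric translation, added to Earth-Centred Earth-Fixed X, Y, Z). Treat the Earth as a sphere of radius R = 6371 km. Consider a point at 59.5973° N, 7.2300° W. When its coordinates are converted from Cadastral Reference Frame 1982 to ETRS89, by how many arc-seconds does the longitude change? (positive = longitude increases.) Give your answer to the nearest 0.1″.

Δλ = -19.6″

sin φ = 0.862490, cos φ = 0.506074, sin λ = -0.125853, cos λ = 0.992049.
East component: ΔE = −sin λ·ΔX + cos λ·ΔY = −(-0.125853)(522.3) + (0.992049)(-375.8) = -307.08 m.
1° of latitude spans πR/180 = 111195 m; at latitude φ, 1° of longitude spans that × cos φ = 56272.9 m, so Δλ = -307.08 / 56272.9 × 3600 = -19.645″.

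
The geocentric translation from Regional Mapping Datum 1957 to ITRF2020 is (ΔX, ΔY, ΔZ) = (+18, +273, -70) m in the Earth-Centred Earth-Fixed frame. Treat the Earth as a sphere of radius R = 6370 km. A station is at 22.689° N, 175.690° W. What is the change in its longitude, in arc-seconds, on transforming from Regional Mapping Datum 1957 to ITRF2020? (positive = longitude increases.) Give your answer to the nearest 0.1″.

sin φ = 0.385729, cos φ = 0.922612, sin λ = -0.075153, cos λ = -0.997172.
East component: ΔE = −sin λ·ΔX + cos λ·ΔY = −(-0.075153)(18) + (-0.997172)(273) = -270.88 m.
1° of latitude spans πR/180 = 111177 m; at latitude φ, 1° of longitude spans that × cos φ = 102573.7 m, so Δλ = -270.88 / 102573.7 × 3600 = -9.507″.

Δλ = -9.5″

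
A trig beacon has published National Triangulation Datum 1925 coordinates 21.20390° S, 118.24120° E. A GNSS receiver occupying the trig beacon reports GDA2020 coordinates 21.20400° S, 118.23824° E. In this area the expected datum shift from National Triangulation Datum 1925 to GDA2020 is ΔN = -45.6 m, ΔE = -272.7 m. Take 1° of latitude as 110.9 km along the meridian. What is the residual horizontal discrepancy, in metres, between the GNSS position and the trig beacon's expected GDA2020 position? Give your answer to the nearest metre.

Observed coordinate differences: Δφ = -0.00010°, Δλ = -0.00296°.
Converting to metres (1° lat = 110900 m, cos φ = 0.932299): observed ΔN = -11.1 m, observed ΔE = -306.0 m.
Subtracting the expected shift leaves a residual of -11.1 − (-45.6) = 34.5 m north and -306.0 − (-272.7) = -33.3 m east.
Residual distance = √(34.5² + (-33.3)²) = 48.0 m.

48 m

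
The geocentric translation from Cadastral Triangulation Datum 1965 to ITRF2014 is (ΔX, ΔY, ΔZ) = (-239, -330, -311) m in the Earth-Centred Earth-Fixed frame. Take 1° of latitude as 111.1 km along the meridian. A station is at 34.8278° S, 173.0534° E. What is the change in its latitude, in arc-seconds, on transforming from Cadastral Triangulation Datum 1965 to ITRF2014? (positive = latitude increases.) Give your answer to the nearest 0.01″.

Δφ = -4.62″

sin φ = -0.571112, cos φ = 0.820872, sin λ = 0.120944, cos λ = -0.992659.
North component: ΔN = −sin φ cos λ·ΔX − sin φ sin λ·ΔY + cos φ·ΔZ = −(-0.571112)(-0.992659)(-239) − (-0.571112)(0.120944)(-330) + (0.820872)(-311) = -142.59 m.
1° of latitude spans 111100 m, so Δφ = -142.59 / 111100 × 3600 = -4.620″.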